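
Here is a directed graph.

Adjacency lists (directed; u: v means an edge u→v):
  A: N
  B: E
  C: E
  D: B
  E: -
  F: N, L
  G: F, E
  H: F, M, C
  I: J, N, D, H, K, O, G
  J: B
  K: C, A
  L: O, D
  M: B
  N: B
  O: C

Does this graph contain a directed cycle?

No

DFS with white/gray/black marking, starting from H:
H gray
  F gray
    N gray
      B gray
        E gray
        E black
      B black
    N black
    L gray
      O gray
        C gray
          C→E: E black — skip
        C black
      O black
      D gray
        D→B: B black — skip
      D black
    L black
  F black
  M gray
    M→B: B black — skip
  M black
  H→C: C black — skip
H black
A gray
  A→N: N black — skip
A black
G gray
  G→F: F black — skip
  G→E: E black — skip
G black
I gray
  J gray
    J→B: B black — skip
  J black
  I→N: N black — skip
  I→D: D black — skip
  I→H: H black — skip
  K gray
    K→C: C black — skip
    K→A: A black — skip
  K black
  I→O: O black — skip
  I→G: G black — skip
I black
Every edge goes to a white or black vertex — no back edge, so the graph is acyclic.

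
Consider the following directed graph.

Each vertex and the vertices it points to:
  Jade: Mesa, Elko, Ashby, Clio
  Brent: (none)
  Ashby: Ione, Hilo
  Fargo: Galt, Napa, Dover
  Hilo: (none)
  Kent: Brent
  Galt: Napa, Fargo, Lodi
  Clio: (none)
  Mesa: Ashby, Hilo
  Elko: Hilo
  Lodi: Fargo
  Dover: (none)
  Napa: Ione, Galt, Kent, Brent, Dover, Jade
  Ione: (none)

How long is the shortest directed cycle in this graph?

2

For each vertex v, BFS finds the shortest path from v back to v.
The shortest such closed walk is Napa → Galt → Napa, length 2.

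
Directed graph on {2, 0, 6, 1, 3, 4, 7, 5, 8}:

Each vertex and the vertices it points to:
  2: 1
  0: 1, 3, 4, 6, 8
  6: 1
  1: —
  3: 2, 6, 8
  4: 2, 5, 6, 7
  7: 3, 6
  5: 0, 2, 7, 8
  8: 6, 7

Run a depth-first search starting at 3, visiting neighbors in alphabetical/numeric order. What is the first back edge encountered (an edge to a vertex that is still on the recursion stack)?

7→3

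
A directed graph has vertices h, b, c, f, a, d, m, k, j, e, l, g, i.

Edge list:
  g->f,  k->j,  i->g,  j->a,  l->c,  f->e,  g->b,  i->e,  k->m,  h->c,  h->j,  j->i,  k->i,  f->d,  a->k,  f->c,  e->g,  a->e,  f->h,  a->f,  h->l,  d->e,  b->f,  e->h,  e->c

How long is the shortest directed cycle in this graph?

For each vertex v, BFS finds the shortest path from v back to v.
The shortest such closed walk is k → j → a → k, length 3.

3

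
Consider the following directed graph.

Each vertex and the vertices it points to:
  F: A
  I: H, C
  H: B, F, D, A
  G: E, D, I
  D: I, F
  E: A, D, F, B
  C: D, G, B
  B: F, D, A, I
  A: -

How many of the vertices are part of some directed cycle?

7

A vertex is on a directed cycle iff it belongs to a strongly connected component of size ≥ 2 (or has a self-loop).
The vertices on cycles are {B, C, D, E, G, H, I} — 7 in total.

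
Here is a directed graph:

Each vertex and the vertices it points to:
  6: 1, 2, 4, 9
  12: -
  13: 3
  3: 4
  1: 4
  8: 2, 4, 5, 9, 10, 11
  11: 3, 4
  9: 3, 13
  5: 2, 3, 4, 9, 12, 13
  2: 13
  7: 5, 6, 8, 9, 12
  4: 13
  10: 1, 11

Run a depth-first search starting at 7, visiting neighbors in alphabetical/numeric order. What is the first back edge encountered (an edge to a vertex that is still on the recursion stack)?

4→13

DFS from 7 (visiting neighbors in alphabetical/numeric order); mark gray on enter, black on exit:
7 gray
  5 gray
    2 gray
      13 gray
        3 gray
          4 gray
            4→13: 13 is gray → back edge
First back edge: 4 → 13.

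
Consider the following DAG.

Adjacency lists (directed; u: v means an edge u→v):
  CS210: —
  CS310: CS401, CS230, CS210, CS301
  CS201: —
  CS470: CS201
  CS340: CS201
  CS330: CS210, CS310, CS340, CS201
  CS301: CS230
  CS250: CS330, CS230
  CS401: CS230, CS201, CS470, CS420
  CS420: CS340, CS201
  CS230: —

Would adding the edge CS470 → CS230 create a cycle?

Adding CS470→CS230 creates a cycle iff CS230 can already reach CS470.
Explore from CS230: no path reaches CS470. The graph stays acyclic.

No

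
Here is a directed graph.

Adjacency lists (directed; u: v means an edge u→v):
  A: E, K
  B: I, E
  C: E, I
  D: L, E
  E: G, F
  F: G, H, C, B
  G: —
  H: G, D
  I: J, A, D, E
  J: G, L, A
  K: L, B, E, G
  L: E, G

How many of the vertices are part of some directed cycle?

A vertex is on a directed cycle iff it belongs to a strongly connected component of size ≥ 2 (or has a self-loop).
The vertices on cycles are {A, B, C, D, E, F, H, I, J, K, L} — 11 in total.

11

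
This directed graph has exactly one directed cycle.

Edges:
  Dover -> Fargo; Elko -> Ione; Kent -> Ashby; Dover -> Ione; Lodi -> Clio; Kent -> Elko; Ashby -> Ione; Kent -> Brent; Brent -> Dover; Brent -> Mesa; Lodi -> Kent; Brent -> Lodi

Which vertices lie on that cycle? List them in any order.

DFS with gray/black marking from Kent:
Kent gray
  Brent gray
    Lodi gray
      Lodi→Kent: Kent is gray → back edge
Back edge closes the cycle Kent → Brent → Lodi → Kent; its vertices are {Kent, Lodi, Brent}.

Kent, Lodi, Brent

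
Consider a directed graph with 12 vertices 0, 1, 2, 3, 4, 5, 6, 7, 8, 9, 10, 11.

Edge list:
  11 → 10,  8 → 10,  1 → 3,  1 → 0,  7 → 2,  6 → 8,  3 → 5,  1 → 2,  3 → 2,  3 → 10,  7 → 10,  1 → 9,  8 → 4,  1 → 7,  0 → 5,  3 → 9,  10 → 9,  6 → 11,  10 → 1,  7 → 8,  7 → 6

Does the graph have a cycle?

Yes

DFS with white/gray/black marking, starting from 4:
4 gray
4 black
0 gray
  5 gray
  5 black
0 black
1 gray
  2 gray
  2 black
  9 gray
  9 black
  7 gray
    8 gray
      10 gray
        10→9: 9 black — skip
        10→1: 1 is gray → back edge
Back edge found, so a cycle exists: 1 → 7 → 8 → 10 → 1.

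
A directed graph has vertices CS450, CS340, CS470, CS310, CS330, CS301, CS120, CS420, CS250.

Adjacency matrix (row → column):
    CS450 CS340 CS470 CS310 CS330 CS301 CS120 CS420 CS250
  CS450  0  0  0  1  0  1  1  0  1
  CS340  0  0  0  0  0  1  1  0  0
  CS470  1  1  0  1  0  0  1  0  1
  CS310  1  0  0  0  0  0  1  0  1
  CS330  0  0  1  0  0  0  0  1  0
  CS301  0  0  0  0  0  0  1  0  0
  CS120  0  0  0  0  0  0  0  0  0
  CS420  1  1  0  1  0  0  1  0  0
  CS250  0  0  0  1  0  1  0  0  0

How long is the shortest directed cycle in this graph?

2

For each vertex v, BFS finds the shortest path from v back to v.
The shortest such closed walk is CS450 → CS310 → CS450, length 2.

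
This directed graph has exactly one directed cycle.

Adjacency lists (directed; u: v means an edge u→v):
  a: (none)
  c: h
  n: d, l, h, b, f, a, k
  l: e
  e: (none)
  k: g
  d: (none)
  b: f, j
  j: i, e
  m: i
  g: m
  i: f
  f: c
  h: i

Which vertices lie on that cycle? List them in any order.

c, f, h, i

DFS with gray/black marking from f:
f gray
  c gray
    h gray
      i gray
        i→f: f is gray → back edge
Back edge closes the cycle f → c → h → i → f; its vertices are {c, f, h, i}.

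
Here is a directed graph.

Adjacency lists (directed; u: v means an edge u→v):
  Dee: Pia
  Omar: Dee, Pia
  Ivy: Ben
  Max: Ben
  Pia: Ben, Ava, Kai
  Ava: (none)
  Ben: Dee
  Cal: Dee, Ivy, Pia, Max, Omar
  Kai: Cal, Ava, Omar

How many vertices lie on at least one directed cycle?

8

A vertex is on a directed cycle iff it belongs to a strongly connected component of size ≥ 2 (or has a self-loop).
The vertices on cycles are {Ben, Cal, Dee, Ivy, Kai, Max, Pia, Omar} — 8 in total.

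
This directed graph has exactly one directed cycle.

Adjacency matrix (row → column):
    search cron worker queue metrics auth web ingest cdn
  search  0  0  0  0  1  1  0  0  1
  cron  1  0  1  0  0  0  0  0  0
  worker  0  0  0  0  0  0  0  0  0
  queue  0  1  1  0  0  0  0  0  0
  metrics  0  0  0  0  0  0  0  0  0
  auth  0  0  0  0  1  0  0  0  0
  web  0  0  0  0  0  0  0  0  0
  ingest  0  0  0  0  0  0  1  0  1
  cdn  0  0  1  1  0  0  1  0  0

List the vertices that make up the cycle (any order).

cdn, cron, queue, search

DFS with gray/black marking from cdn:
cdn gray
  web gray
  web black
  worker gray
  worker black
  queue gray
    cron gray
      search gray
        search→cdn: cdn is gray → back edge
Back edge closes the cycle cdn → queue → cron → search → cdn; its vertices are {cdn, cron, queue, search}.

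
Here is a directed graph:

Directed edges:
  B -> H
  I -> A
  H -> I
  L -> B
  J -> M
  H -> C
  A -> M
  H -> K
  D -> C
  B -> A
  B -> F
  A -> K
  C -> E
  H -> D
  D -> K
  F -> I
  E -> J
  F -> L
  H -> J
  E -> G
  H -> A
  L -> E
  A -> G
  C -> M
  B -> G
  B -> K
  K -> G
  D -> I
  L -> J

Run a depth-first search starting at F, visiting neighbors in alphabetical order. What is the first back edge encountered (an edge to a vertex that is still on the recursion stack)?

B→F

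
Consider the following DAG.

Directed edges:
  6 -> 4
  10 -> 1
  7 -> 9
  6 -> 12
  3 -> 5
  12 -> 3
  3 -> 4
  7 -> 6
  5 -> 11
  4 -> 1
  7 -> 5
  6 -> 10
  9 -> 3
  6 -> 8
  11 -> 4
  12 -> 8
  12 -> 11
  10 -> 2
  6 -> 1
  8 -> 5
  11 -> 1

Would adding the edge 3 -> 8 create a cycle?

No

Adding 3→8 creates a cycle iff 8 can already reach 3.
Explore from 8: no path reaches 3. The graph stays acyclic.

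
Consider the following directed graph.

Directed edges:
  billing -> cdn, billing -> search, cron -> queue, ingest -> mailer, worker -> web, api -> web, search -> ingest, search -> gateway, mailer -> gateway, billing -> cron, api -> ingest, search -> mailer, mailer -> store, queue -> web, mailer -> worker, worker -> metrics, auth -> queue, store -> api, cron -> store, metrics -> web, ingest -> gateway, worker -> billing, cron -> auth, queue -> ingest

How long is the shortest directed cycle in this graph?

For each vertex v, BFS finds the shortest path from v back to v.
The shortest such closed walk is worker → billing → search → mailer → worker, length 4.

4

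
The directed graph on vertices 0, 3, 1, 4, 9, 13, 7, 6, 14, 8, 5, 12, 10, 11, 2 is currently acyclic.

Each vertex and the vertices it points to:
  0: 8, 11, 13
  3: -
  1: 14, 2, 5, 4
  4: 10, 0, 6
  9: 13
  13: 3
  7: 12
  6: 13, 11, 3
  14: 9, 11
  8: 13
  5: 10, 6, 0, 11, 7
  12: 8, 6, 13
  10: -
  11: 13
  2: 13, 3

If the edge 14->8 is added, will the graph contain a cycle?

No

Adding 14→8 creates a cycle iff 8 can already reach 14.
Explore from 8: no path reaches 14. The graph stays acyclic.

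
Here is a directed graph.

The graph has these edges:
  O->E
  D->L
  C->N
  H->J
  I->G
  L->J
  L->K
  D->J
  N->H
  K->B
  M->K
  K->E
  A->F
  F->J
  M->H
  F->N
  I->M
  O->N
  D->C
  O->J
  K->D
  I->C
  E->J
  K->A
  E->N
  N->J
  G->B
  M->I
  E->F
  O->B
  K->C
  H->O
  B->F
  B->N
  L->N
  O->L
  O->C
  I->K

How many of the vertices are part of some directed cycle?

A vertex is on a directed cycle iff it belongs to a strongly connected component of size ≥ 2 (or has a self-loop).
The vertices on cycles are {A, B, C, D, E, F, H, I, K, L, M, N, O} — 13 in total.

13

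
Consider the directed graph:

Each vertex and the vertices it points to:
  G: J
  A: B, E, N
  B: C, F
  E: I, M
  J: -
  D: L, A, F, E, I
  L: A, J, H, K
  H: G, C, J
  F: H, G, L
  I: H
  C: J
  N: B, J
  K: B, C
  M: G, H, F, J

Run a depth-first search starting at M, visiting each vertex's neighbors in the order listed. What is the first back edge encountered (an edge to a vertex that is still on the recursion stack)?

B->F

DFS from M (visiting each vertex's neighbors in the order listed); mark gray on enter, black on exit:
M gray
  G gray
    J gray
    J black
  G black
  H gray
    H→G: G black — skip
    C gray
      C→J: J black — skip
    C black
    H→J: J black — skip
  H black
  F gray
    F→H: H black — skip
    F→G: G black — skip
    L gray
      A gray
        B gray
          B→C: C black — skip
          B→F: F is gray → back edge
First back edge: B → F.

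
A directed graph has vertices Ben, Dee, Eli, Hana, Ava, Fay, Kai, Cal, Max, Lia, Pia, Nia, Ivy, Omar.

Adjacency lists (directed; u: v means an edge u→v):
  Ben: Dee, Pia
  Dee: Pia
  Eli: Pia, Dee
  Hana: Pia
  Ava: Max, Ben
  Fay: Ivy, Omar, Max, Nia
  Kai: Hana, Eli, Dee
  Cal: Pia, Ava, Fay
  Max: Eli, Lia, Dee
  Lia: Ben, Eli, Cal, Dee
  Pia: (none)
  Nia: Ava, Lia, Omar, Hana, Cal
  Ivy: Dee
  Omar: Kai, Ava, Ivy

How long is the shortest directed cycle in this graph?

3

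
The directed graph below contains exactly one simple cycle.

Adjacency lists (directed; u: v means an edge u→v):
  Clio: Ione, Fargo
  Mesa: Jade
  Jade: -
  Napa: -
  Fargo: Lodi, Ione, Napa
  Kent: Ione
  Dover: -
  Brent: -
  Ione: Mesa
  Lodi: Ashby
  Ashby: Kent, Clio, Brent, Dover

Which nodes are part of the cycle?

Clio, Lodi, Ashby, Fargo

DFS with gray/black marking from Ashby:
Ashby gray
  Kent gray
    Ione gray
      Mesa gray
        Jade gray
        Jade black
      Mesa black
    Ione black
  Kent black
  Clio gray
    Clio→Ione: Ione black — skip
    Fargo gray
      Lodi gray
        Lodi→Ashby: Ashby is gray → back edge
Back edge closes the cycle Ashby → Clio → Fargo → Lodi → Ashby; its vertices are {Clio, Lodi, Ashby, Fargo}.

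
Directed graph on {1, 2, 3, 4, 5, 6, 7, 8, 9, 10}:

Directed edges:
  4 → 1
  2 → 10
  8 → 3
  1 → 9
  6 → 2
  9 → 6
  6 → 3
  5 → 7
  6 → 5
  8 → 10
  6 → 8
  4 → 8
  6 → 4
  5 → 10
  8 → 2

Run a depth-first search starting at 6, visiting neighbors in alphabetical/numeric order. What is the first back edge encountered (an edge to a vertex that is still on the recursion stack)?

DFS from 6 (visiting neighbors in alphabetical/numeric order); mark gray on enter, black on exit:
6 gray
  2 gray
    10 gray
    10 black
  2 black
  3 gray
  3 black
  4 gray
    1 gray
      9 gray
        9→6: 6 is gray → back edge
First back edge: 9 → 6.

9->6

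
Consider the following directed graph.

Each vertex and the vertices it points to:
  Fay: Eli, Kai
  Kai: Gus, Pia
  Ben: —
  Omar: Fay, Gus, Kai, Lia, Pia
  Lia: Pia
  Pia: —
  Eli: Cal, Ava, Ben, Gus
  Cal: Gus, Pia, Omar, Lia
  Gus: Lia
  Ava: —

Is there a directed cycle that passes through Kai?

No

Kai lies on a cycle iff there is a path from Kai back to itself.
Exploring from Kai, it never reaches itself; equivalently, its strongly connected component is a singleton.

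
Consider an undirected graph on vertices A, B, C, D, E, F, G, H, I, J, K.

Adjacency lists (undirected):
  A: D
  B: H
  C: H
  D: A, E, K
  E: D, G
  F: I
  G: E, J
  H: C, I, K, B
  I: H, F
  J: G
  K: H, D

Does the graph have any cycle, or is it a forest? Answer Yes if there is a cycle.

No

DFS, tracking each vertex's parent; an edge to a visited non-parent vertex closes a cycle.
Start from K:
visit K (parent –)
  visit H (parent K)
    visit C (parent H)
      C–H: parent, skip
    visit I (parent H)
      I–H: parent, skip
      visit F (parent I)
        F–I: parent, skip
    H–K: parent, skip
    visit B (parent H)
      B–H: parent, skip
  visit D (parent K)
    visit A (parent D)
      A–D: parent, skip
    visit E (parent D)
      E–D: parent, skip
      visit G (parent E)
        G–E: parent, skip
        visit J (parent G)
          J–G: parent, skip
    D–K: parent, skip
No non-parent visited neighbor found — the graph is a forest.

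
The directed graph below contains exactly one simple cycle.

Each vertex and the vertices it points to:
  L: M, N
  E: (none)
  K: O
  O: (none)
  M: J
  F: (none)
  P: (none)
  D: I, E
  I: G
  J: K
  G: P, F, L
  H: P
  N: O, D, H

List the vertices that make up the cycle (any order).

D, G, I, L, N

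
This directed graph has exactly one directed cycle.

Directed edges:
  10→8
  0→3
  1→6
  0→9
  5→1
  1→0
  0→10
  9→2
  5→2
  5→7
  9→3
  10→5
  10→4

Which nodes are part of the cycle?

0, 1, 5, 10

DFS with gray/black marking from 10:
10 gray
  8 gray
  8 black
  4 gray
  4 black
  5 gray
    1 gray
      0 gray
        9 gray
          3 gray
          3 black
          2 gray
          2 black
        9 black
        0→3: 3 black — skip
        0→10: 10 is gray → back edge
Back edge closes the cycle 10 → 5 → 1 → 0 → 10; its vertices are {0, 1, 5, 10}.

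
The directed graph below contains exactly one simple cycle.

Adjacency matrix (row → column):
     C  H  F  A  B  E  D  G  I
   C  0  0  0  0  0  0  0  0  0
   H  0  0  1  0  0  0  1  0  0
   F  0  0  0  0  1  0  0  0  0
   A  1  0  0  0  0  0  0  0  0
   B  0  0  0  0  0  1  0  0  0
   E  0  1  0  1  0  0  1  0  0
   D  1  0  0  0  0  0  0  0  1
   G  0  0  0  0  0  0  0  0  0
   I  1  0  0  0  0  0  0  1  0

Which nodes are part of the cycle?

DFS with gray/black marking from E:
E gray
  A gray
    C gray
    C black
  A black
  D gray
    D→C: C black — skip
    I gray
      I→C: C black — skip
      G gray
      G black
    I black
  D black
  H gray
    F gray
      B gray
        B→E: E is gray → back edge
Back edge closes the cycle E → H → F → B → E; its vertices are {B, E, F, H}.

B, E, F, H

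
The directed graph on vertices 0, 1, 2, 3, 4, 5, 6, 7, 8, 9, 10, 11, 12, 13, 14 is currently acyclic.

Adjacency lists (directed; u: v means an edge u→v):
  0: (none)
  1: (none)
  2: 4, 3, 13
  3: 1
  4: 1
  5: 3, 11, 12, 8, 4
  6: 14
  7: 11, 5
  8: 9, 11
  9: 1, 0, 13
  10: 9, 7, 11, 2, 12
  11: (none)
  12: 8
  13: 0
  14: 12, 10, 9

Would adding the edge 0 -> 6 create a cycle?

Yes

Adding 0→6 creates a cycle iff 6 can already reach 0.
Path from 6: 6 → 14 → 9 → 0.
So 6 → … → 0 → 6 is a cycle.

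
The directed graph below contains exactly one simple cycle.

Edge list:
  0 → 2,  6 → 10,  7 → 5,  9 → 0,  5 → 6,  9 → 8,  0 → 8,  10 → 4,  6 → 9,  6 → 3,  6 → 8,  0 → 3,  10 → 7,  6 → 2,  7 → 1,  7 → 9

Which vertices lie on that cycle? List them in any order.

DFS with gray/black marking from 5:
5 gray
  6 gray
    9 gray
      8 gray
      8 black
      0 gray
        3 gray
        3 black
        0→8: 8 black — skip
        2 gray
        2 black
      0 black
    9 black
    6→8: 8 black — skip
    6→3: 3 black — skip
    10 gray
      4 gray
      4 black
      7 gray
        7→5: 5 is gray → back edge
Back edge closes the cycle 5 → 6 → 10 → 7 → 5; its vertices are {5, 6, 7, 10}.

5, 6, 7, 10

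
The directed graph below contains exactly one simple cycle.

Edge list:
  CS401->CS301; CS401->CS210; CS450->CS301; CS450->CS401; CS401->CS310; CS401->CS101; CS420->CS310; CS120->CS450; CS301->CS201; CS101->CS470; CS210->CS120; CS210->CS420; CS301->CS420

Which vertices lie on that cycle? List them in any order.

DFS with gray/black marking from CS450:
CS450 gray
  CS401 gray
    CS101 gray
      CS470 gray
      CS470 black
    CS101 black
    CS210 gray
      CS420 gray
        CS310 gray
        CS310 black
      CS420 black
      CS120 gray
        CS120→CS450: CS450 is gray → back edge
Back edge closes the cycle CS450 → CS401 → CS210 → CS120 → CS450; its vertices are {CS120, CS210, CS401, CS450}.

CS120, CS210, CS401, CS450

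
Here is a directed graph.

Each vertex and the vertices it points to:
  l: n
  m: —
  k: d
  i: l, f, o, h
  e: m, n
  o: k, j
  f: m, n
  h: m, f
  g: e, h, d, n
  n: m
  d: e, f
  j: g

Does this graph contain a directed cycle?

No

DFS with white/gray/black marking, starting from j:
j gray
  g gray
    e gray
      m gray
      m black
      n gray
        n→m: m black — skip
      n black
    e black
    h gray
      h→m: m black — skip
      f gray
        f→m: m black — skip
        f→n: n black — skip
      f black
    h black
    d gray
      d→e: e black — skip
      d→f: f black — skip
    d black
    g→n: n black — skip
  g black
j black
l gray
  l→n: n black — skip
l black
k gray
  k→d: d black — skip
k black
i gray
  i→l: l black — skip
  i→f: f black — skip
  o gray
    o→k: k black — skip
    o→j: j black — skip
  o black
  i→h: h black — skip
i black
Every edge goes to a white or black vertex — no back edge, so the graph is acyclic.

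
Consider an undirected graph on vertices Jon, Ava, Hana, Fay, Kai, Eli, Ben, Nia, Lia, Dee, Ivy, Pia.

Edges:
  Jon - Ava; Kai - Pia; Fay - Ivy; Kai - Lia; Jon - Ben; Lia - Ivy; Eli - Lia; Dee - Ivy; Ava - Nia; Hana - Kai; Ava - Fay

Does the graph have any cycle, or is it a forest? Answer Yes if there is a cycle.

No

DFS, tracking each vertex's parent; an edge to a visited non-parent vertex closes a cycle.
Start from Jon:
visit Jon (parent –)
  visit Ben (parent Jon)
    Ben–Jon: parent, skip
  visit Ava (parent Jon)
    visit Nia (parent Ava)
      Nia–Ava: parent, skip
    visit Fay (parent Ava)
      visit Ivy (parent Fay)
        visit Dee (parent Ivy)
          Dee–Ivy: parent, skip
        Ivy–Fay: parent, skip
        visit Lia (parent Ivy)
          Lia–Ivy: parent, skip
          visit Eli (parent Lia)
            Eli–Lia: parent, skip
          visit Kai (parent Lia)
            visit Pia (parent Kai)
              Pia–Kai: parent, skip
            visit Hana (parent Kai)
              Hana–Kai: parent, skip
            Kai–Lia: parent, skip
      Fay–Ava: parent, skip
    Ava–Jon: parent, skip
No non-parent visited neighbor found — the graph is a forest.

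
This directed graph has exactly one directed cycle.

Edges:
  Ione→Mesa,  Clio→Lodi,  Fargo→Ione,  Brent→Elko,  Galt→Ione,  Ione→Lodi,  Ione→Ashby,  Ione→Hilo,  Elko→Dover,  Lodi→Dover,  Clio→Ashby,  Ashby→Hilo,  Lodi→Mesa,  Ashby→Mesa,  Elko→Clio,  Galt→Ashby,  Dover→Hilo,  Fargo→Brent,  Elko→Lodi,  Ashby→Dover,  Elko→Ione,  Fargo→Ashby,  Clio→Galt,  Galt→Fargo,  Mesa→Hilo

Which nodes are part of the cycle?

Clio, Elko, Galt, Brent, Fargo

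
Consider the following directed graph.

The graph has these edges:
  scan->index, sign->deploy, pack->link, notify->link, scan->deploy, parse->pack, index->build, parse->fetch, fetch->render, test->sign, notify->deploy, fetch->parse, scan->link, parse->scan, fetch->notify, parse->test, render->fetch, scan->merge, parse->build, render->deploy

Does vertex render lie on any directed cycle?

Yes

render is on a cycle iff render can reach itself via ≥1 edge.
render → fetch → render — yes.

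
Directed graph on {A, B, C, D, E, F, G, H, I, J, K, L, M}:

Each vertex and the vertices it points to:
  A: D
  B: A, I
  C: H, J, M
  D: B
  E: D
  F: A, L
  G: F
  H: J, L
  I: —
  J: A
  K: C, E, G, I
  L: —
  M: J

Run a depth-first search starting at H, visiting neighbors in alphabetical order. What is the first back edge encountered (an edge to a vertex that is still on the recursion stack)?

B->A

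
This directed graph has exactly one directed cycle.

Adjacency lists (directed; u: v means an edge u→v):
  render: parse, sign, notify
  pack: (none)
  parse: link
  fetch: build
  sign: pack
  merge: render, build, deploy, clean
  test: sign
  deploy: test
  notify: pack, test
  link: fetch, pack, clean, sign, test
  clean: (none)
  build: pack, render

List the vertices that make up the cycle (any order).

DFS with gray/black marking from render:
render gray
  parse gray
    link gray
      fetch gray
        build gray
          pack gray
          pack black
          build→render: render is gray → back edge
Back edge closes the cycle render → parse → link → fetch → build → render; its vertices are {link, build, fetch, parse, render}.

link, build, fetch, parse, render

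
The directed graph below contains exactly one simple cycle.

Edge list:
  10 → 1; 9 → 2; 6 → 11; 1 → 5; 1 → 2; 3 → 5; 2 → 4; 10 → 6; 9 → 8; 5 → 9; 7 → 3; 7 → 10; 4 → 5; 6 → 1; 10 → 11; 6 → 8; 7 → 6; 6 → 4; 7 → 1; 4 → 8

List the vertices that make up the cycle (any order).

DFS with gray/black marking from 4:
4 gray
  5 gray
    9 gray
      8 gray
      8 black
      2 gray
        2→4: 4 is gray → back edge
Back edge closes the cycle 4 → 5 → 9 → 2 → 4; its vertices are {2, 4, 5, 9}.

2, 4, 5, 9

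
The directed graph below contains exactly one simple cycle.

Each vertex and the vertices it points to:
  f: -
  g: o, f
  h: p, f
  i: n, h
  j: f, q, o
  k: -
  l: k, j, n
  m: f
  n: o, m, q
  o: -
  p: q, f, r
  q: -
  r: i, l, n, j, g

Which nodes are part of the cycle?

h, i, p, r

DFS with gray/black marking from r:
r gray
  i gray
    n gray
      o gray
      o black
      m gray
        f gray
        f black
      m black
      q gray
      q black
    n black
    h gray
      p gray
        p→q: q black — skip
        p→f: f black — skip
        p→r: r is gray → back edge
Back edge closes the cycle r → i → h → p → r; its vertices are {h, i, p, r}.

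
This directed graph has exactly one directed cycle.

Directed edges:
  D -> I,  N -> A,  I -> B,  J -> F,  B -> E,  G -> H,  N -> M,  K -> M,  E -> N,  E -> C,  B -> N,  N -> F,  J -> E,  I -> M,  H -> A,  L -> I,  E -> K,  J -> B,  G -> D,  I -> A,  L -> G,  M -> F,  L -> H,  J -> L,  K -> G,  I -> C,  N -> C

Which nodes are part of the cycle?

B, D, E, G, I, K

DFS with gray/black marking from B:
B gray
  N gray
    A gray
    A black
    M gray
      F gray
      F black
    M black
    C gray
    C black
    N→F: F black — skip
  N black
  E gray
    E→N: N black — skip
    K gray
      G gray
        D gray
          I gray
            I→C: C black — skip
            I→M: M black — skip
            I→A: A black — skip
            I→B: B is gray → back edge
Back edge closes the cycle B → E → K → G → D → I → B; its vertices are {B, D, E, G, I, K}.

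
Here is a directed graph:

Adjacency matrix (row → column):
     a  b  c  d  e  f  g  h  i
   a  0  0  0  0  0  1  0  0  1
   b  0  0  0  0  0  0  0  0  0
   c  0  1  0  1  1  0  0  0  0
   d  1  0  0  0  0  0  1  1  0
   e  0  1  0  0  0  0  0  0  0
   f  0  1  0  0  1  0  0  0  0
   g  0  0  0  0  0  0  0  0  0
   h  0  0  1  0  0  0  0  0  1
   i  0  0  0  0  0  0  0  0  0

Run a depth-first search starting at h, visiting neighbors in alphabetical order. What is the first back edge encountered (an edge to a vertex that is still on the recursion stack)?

d→h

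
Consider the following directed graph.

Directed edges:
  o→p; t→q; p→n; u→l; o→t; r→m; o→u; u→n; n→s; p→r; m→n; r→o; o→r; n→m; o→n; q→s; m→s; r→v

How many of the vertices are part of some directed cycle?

A vertex is on a directed cycle iff it belongs to a strongly connected component of size ≥ 2 (or has a self-loop).
The vertices on cycles are {m, n, o, p, r} — 5 in total.

5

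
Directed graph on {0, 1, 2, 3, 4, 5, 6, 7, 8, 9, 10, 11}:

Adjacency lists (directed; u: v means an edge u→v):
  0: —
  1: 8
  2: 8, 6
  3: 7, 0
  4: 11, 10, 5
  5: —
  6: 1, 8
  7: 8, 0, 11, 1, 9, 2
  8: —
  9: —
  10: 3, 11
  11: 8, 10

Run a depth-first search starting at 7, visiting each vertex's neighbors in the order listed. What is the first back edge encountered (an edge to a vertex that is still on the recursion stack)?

3->7

DFS from 7 (visiting each vertex's neighbors in the order listed); mark gray on enter, black on exit:
7 gray
  8 gray
  8 black
  0 gray
  0 black
  11 gray
    11→8: 8 black — skip
    10 gray
      3 gray
        3→7: 7 is gray → back edge
First back edge: 3 → 7.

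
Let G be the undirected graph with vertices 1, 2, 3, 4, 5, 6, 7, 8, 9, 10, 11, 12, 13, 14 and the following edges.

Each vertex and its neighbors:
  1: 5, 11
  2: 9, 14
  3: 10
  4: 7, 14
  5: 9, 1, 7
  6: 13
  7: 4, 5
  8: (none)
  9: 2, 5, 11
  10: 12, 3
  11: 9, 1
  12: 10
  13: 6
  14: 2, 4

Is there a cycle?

DFS, tracking each vertex's parent; an edge to a visited non-parent vertex closes a cycle.
Start from 3:
visit 3 (parent –)
  visit 10 (parent 3)
    visit 12 (parent 10)
      12–10: parent, skip
    10–3: parent, skip
visit 1 (parent –)
  visit 5 (parent 1)
    visit 9 (parent 5)
      visit 2 (parent 9)
        2–9: parent, skip
        visit 14 (parent 2)
          14–2: parent, skip
          visit 4 (parent 14)
            visit 7 (parent 4)
              7–4: parent, skip
              7–5: 5 visited and ≠ parent → cycle
Cycle: 5 – 9 – 2 – 14 – 4 – 7 – 5.

Yes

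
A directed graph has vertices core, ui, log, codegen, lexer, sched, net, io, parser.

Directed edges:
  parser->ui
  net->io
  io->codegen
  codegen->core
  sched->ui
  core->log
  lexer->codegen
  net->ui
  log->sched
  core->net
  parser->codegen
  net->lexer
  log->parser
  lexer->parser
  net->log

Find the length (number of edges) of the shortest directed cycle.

For each vertex v, BFS finds the shortest path from v back to v.
The shortest such closed walk is core → log → parser → codegen → core, length 4.

4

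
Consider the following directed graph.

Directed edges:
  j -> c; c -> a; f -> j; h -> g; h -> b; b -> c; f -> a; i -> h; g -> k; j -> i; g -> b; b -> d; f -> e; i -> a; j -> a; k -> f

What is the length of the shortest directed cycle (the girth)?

6

For each vertex v, BFS finds the shortest path from v back to v.
The shortest such closed walk is h → g → k → f → j → i → h, length 6.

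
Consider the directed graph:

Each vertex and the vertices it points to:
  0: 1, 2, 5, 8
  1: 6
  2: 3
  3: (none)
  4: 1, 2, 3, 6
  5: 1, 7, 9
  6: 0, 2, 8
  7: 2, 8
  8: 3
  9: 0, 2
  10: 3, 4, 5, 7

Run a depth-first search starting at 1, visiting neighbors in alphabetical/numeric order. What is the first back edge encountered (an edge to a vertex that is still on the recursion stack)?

0->1

DFS from 1 (visiting neighbors in alphabetical/numeric order); mark gray on enter, black on exit:
1 gray
  6 gray
    0 gray
      0→1: 1 is gray → back edge
First back edge: 0 → 1.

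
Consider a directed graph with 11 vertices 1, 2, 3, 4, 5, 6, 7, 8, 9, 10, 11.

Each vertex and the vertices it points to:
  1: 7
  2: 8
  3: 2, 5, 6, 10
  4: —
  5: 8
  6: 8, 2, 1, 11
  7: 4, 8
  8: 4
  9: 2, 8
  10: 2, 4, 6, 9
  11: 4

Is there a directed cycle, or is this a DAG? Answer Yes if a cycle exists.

No

DFS with white/gray/black marking, starting from 9:
9 gray
  2 gray
    8 gray
      4 gray
      4 black
    8 black
  2 black
  9→8: 8 black — skip
9 black
1 gray
  7 gray
    7→4: 4 black — skip
    7→8: 8 black — skip
  7 black
1 black
3 gray
  3→2: 2 black — skip
  5 gray
    5→8: 8 black — skip
  5 black
  6 gray
    6→8: 8 black — skip
    6→2: 2 black — skip
    6→1: 1 black — skip
    11 gray
      11→4: 4 black — skip
    11 black
  6 black
  10 gray
    10→2: 2 black — skip
    10→4: 4 black — skip
    10→6: 6 black — skip
    10→9: 9 black — skip
  10 black
3 black
Every edge goes to a white or black vertex — no back edge, so the graph is acyclic.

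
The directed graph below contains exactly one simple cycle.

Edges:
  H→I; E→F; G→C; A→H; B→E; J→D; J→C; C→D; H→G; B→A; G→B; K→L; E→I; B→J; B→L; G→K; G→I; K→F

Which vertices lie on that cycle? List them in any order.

DFS with gray/black marking from G:
G gray
  I gray
  I black
  C gray
    D gray
    D black
  C black
  B gray
    A gray
      H gray
        H→I: I black — skip
        H→G: G is gray → back edge
Back edge closes the cycle G → B → A → H → G; its vertices are {A, B, G, H}.

A, B, G, H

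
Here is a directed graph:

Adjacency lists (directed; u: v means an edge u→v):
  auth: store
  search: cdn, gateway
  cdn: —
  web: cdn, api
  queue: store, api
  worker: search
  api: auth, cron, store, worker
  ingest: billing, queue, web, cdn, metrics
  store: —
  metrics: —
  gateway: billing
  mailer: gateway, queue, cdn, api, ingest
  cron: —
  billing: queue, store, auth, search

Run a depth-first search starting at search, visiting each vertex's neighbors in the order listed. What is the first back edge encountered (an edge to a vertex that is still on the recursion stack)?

worker->search

DFS from search (visiting each vertex's neighbors in the order listed); mark gray on enter, black on exit:
search gray
  cdn gray
  cdn black
  gateway gray
    billing gray
      queue gray
        store gray
        store black
        api gray
          auth gray
            auth→store: store black — skip
          auth black
          cron gray
          cron black
          api→store: store black — skip
          worker gray
            worker→search: search is gray → back edge
First back edge: worker → search.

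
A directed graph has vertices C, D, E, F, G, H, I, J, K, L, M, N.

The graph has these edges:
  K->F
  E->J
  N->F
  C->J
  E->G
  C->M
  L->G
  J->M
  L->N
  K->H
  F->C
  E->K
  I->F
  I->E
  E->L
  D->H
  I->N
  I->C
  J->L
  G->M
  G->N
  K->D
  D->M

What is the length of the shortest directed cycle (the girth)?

5

For each vertex v, BFS finds the shortest path from v back to v.
The shortest such closed walk is C → J → L → N → F → C, length 5.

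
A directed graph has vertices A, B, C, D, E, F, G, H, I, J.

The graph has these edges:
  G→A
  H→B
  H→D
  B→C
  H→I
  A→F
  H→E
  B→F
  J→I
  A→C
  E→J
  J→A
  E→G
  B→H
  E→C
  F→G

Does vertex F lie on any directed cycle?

F is on a cycle iff F can reach itself via ≥1 edge.
F → G → A → F — yes.

Yes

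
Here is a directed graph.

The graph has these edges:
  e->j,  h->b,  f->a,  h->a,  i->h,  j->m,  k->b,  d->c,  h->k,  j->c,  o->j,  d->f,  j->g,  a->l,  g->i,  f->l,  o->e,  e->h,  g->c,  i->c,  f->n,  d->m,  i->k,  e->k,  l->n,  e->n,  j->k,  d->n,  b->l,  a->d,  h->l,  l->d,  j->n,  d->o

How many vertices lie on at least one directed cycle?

A vertex is on a directed cycle iff it belongs to a strongly connected component of size ≥ 2 (or has a self-loop).
The vertices on cycles are {a, b, d, e, f, g, h, i, j, k, l, o} — 12 in total.

12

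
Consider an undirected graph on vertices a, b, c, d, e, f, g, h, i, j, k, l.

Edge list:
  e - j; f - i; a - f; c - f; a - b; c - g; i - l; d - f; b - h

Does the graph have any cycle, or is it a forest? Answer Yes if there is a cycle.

No

DFS, tracking each vertex's parent; an edge to a visited non-parent vertex closes a cycle.
Start from i:
visit i (parent –)
  visit f (parent i)
    f–i: parent, skip
    visit a (parent f)
      a–f: parent, skip
      visit b (parent a)
        visit h (parent b)
          h–b: parent, skip
        b–a: parent, skip
    visit c (parent f)
      visit g (parent c)
        g–c: parent, skip
      c–f: parent, skip
    visit d (parent f)
      d–f: parent, skip
  visit l (parent i)
    l–i: parent, skip
visit e (parent –)
  visit j (parent e)
    j–e: parent, skip
visit k (parent –)
No non-parent visited neighbor found — the graph is a forest.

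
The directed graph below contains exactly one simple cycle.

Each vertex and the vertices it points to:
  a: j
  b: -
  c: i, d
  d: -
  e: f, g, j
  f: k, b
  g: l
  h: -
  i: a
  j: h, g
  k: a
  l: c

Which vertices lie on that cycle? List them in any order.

DFS with gray/black marking from j:
j gray
  h gray
  h black
  g gray
    l gray
      c gray
        i gray
          a gray
            a→j: j is gray → back edge
Back edge closes the cycle j → g → l → c → i → a → j; its vertices are {a, c, g, i, j, l}.

a, c, g, i, j, l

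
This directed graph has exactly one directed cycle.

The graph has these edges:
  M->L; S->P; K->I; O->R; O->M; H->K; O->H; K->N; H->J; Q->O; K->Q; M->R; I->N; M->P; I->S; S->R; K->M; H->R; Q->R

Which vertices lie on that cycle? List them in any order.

H, K, O, Q

DFS with gray/black marking from K:
K gray
  Q gray
    R gray
    R black
    O gray
      O→R: R black — skip
      H gray
        H→R: R black — skip
        J gray
        J black
        H→K: K is gray → back edge
Back edge closes the cycle K → Q → O → H → K; its vertices are {H, K, O, Q}.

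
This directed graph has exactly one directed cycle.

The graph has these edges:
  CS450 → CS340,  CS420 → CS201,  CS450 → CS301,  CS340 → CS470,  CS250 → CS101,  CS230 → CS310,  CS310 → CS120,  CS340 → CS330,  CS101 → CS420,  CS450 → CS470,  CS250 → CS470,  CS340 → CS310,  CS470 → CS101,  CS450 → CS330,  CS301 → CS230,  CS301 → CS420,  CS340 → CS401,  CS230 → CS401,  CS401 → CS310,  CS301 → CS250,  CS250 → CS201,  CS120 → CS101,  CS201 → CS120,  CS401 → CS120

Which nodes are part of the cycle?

CS101, CS120, CS201, CS420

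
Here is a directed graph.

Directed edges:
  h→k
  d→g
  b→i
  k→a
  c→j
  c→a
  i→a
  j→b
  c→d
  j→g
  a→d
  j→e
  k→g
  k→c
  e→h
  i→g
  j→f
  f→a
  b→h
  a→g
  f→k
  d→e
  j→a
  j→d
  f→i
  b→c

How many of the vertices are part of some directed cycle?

10

A vertex is on a directed cycle iff it belongs to a strongly connected component of size ≥ 2 (or has a self-loop).
The vertices on cycles are {a, b, c, d, e, f, h, i, j, k} — 10 in total.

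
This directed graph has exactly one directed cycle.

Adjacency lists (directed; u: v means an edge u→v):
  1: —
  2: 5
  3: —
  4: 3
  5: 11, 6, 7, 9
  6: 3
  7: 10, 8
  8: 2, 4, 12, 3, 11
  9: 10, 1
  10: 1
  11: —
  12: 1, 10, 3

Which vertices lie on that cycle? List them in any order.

DFS with gray/black marking from 8:
8 gray
  2 gray
    5 gray
      11 gray
      11 black
      6 gray
        3 gray
        3 black
      6 black
      7 gray
        10 gray
          1 gray
          1 black
        10 black
        7→8: 8 is gray → back edge
Back edge closes the cycle 8 → 2 → 5 → 7 → 8; its vertices are {2, 5, 7, 8}.

2, 5, 7, 8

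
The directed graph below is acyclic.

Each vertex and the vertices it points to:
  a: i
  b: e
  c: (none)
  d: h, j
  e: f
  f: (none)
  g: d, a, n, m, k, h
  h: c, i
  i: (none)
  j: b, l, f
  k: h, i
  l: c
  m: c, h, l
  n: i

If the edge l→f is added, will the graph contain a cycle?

Adding l→f creates a cycle iff f can already reach l.
Explore from f: no path reaches l. The graph stays acyclic.

No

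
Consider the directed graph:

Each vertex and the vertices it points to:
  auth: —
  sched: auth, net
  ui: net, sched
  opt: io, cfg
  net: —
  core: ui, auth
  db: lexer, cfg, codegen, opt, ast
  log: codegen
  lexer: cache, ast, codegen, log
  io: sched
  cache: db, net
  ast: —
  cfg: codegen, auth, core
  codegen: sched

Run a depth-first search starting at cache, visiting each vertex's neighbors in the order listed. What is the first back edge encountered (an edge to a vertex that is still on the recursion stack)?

lexer→cache

DFS from cache (visiting each vertex's neighbors in the order listed); mark gray on enter, black on exit:
cache gray
  db gray
    lexer gray
      lexer→cache: cache is gray → back edge
First back edge: lexer → cache.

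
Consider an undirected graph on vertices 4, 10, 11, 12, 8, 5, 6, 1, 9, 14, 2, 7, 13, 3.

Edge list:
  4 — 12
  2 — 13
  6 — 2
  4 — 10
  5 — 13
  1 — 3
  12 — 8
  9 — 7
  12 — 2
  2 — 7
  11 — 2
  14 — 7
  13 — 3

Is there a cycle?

No

DFS, tracking each vertex's parent; an edge to a visited non-parent vertex closes a cycle.
Start from 11:
visit 11 (parent –)
  visit 2 (parent 11)
    visit 7 (parent 2)
      7–2: parent, skip
      visit 14 (parent 7)
        14–7: parent, skip
      visit 9 (parent 7)
        9–7: parent, skip
    visit 6 (parent 2)
      6–2: parent, skip
    visit 12 (parent 2)
      visit 4 (parent 12)
        4–12: parent, skip
        visit 10 (parent 4)
          10–4: parent, skip
      12–2: parent, skip
      visit 8 (parent 12)
        8–12: parent, skip
    2–11: parent, skip
    visit 13 (parent 2)
      visit 3 (parent 13)
        visit 1 (parent 3)
          1–3: parent, skip
        3–13: parent, skip
      visit 5 (parent 13)
        5–13: parent, skip
      13–2: parent, skip
No non-parent visited neighbor found — the graph is a forest.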